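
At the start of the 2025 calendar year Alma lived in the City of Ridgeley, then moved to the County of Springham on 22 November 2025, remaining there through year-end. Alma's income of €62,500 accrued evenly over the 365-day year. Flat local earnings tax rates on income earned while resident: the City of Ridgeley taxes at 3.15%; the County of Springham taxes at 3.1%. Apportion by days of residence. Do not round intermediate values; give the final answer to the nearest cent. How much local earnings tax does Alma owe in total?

€1,965.33

The City of Ridgeley, 1 January – 21 November 2025: 325 days → €62,500 × 3.15% × 325/365 = €1,752.9966
The County of Springham, 22 November – 31 December 2025: 40 days → €62,500 × 3.1% × 40/365 = €212.3288
Total = €1,965.3253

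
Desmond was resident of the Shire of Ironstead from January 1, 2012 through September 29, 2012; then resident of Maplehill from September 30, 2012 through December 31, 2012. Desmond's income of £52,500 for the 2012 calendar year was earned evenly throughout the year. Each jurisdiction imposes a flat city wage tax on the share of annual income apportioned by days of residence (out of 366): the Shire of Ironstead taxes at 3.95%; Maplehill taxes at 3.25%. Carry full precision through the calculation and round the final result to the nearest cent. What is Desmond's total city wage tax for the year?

The Shire of Ironstead, January 1 – September 29, 2012: 273 days → £52,500 × 3.95% × 273/366 = £1,546.8135
Maplehill, September 30 – December 31, 2012: 93 days → £52,500 × 3.25% × 93/366 = £433.5553
Total = £1,980.3689

£1,980.37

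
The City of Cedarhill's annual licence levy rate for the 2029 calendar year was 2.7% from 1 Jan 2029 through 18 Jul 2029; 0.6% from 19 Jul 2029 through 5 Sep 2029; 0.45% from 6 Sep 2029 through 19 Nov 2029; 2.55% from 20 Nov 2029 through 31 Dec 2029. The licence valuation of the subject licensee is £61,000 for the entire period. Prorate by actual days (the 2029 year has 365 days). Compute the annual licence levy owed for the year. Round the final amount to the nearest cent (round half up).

1 Jan – 18 Jul 2029: 199 days at 2.7% → £61,000 × 2.7% × 199/365 = £897.9534
19 Jul – 5 Sep 2029: 49 days at 0.6% → £61,000 × 0.6% × 49/365 = £49.1342
6 Sep – 19 Nov 2029: 75 days at 0.45% → £61,000 × 0.45% × 75/365 = £56.4041
20 Nov – 31 Dec 2029: 42 days at 2.55% → £61,000 × 2.55% × 42/365 = £178.9890
Total = £1,182.4808

£1,182.48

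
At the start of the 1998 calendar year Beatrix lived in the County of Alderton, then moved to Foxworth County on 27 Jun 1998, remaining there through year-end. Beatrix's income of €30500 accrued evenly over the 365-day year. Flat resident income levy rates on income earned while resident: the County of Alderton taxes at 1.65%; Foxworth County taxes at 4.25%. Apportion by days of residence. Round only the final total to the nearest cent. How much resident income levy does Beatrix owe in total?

The County of Alderton, 1 Jan – 26 Jun 1998: 177 days → €30500 × 1.65% × 177/365 = €244.0418
Foxworth County, 27 Jun – 31 Dec 1998: 188 days → €30500 × 4.25% × 188/365 = €667.6575
Total = €911.6993

€911.70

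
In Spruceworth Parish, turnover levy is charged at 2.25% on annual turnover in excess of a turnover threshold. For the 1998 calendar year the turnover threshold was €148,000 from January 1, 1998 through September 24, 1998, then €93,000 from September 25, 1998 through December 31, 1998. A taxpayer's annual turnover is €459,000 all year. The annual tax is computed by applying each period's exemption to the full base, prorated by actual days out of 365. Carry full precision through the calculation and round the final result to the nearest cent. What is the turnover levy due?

January 1 – September 24, 1998: 267 days, exemption €148,000 → (€459,000 − €148,000) × 2.25% × 267/365 = €5,118.7192
September 25 – December 31, 1998: 98 days, exemption €93,000 → (€459,000 − €93,000) × 2.25% × 98/365 = €2,211.0411
Total = €7,329.7603

€7,329.76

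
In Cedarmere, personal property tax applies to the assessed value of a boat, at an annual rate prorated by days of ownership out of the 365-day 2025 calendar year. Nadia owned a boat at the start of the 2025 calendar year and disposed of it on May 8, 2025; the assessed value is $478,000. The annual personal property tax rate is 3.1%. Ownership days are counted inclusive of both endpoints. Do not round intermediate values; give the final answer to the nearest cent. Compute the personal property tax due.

$5,196.45

Days held (January 1 – May 8, 2025): 128 out of 365
Tax = $478,000 × 3.1% × 128/365 = $5,196.4493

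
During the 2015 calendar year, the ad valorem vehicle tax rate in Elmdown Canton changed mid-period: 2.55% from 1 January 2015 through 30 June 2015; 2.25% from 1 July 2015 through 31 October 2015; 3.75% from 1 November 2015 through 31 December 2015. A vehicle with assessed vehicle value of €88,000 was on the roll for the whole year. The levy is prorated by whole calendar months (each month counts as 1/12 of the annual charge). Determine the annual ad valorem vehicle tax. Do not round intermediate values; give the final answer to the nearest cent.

€2,332.00

1 January – 30 June 2015: 6 months at 2.55% → €88,000 × 2.55% × 6/12 = €1,122.0000
1 July – 31 October 2015: 4 months at 2.25% → €88,000 × 2.25% × 4/12 = €660.0000
1 November – 31 December 2015: 2 months at 3.75% → €88,000 × 3.75% × 2/12 = €550.0000
Total = €2,332.0000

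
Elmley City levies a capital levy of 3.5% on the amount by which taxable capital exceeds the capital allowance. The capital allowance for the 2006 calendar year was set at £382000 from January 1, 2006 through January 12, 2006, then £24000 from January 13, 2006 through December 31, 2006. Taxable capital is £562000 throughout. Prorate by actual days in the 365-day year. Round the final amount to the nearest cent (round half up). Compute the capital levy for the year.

January 1 – January 12, 2006: 12 days, exemption £382000 → (£562000 − £382000) × 3.5% × 12/365 = £207.1233
January 13 – December 31, 2006: 353 days, exemption £24000 → (£562000 − £24000) × 3.5% × 353/365 = £18210.9315
Total = £18418.0548

£18418.05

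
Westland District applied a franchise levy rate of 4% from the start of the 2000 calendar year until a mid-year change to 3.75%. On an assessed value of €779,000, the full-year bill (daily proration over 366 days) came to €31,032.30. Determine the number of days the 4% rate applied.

Let d = days at the first rate; then 366 − d days at the second rate.
€779,000 × [4%·d + 3.75%·(366−d)] / 366 = €31,032.30
Solving gives d = 342, so the new rate took effect on 8 December 2000.

342 days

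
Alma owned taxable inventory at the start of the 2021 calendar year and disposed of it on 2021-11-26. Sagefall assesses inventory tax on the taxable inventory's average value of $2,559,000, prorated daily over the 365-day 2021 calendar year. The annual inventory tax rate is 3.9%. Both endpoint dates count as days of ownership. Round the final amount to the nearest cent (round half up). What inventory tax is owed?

$90,231.04

Days held (2021-01-01 to 2021-11-26): 330 out of 365
Tax = $2,559,000 × 3.9% × 330/365 = $90,231.0411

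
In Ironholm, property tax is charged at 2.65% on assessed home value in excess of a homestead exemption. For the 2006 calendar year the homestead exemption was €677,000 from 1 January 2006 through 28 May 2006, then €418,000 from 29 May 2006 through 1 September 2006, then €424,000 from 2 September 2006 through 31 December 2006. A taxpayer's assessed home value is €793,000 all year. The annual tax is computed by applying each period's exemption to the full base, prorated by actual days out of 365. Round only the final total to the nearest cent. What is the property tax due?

€7,101.78

1 January – 28 May 2006: 148 days, exemption €677,000 → (€793,000 − €677,000) × 2.65% × 148/365 = €1,246.4438
29 May – 1 September 2006: 96 days, exemption €418,000 → (€793,000 − €418,000) × 2.65% × 96/365 = €2,613.6986
2 September – 31 December 2006: 121 days, exemption €424,000 → (€793,000 − €424,000) × 2.65% × 121/365 = €3,241.6397
Total = €7,101.7822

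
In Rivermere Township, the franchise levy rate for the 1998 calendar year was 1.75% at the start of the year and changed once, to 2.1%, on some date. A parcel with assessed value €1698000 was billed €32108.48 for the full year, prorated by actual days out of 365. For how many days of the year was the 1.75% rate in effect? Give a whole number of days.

Let d = days at the first rate; then 365 − d days at the second rate.
€1698000 × [1.75%·d + 2.1%·(365−d)] / 365 = €32108.48
Solving gives d = 218, so the new rate took effect on 7 August 1998.

218 days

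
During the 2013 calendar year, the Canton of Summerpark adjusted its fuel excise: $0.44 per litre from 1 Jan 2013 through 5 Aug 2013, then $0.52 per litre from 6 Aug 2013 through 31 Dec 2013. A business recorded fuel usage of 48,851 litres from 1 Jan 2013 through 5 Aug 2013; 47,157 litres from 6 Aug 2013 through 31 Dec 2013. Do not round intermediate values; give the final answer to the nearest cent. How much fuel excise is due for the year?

1 Jan – 5 Aug 2013: 48,851 litres at $0.44/litre → $21,494.44
6 Aug – 31 Dec 2013: 47,157 litres at $0.52/litre → $24,521.64

$46,016.08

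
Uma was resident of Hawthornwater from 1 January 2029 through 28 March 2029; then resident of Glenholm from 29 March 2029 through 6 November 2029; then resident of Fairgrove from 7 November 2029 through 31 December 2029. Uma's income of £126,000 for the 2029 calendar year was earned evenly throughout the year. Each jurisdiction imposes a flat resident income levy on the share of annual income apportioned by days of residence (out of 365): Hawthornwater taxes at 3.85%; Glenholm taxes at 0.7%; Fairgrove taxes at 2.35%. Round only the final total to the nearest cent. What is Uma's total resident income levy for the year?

£2,141.31

Hawthornwater, 1 January – 28 March 2029: 87 days → £126,000 × 3.85% × 87/365 = £1,156.2658
Glenholm, 29 March – 6 November 2029: 223 days → £126,000 × 0.7% × 223/365 = £538.8658
Fairgrove, 7 November – 31 December 2029: 55 days → £126,000 × 2.35% × 55/365 = £446.1781
Total = £2,141.3096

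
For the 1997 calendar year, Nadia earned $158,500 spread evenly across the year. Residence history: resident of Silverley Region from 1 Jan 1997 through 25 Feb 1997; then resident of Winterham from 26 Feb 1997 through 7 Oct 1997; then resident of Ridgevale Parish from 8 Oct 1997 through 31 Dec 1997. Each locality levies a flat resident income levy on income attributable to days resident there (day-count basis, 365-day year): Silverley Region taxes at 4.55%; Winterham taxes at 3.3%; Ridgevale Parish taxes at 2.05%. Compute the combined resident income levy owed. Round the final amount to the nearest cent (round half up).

$5,073.09

Silverley Region, 1 Jan – 25 Feb 1997: 56 days → $158,500 × 4.55% × 56/365 = $1,106.4603
Winterham, 26 Feb – 7 Oct 1997: 224 days → $158,500 × 3.3% × 224/365 = $3,209.9507
Ridgevale Parish, 8 Oct – 31 Dec 1997: 85 days → $158,500 × 2.05% × 85/365 = $756.6747
Total = $5,073.0856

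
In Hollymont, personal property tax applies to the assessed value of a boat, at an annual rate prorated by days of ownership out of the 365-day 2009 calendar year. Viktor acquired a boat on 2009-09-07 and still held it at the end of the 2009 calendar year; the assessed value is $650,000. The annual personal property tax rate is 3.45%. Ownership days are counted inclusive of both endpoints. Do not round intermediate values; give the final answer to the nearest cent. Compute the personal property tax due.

Days held (2009-09-07 to 2009-12-31): 116 out of 365
Tax = $650,000 × 3.45% × 116/365 = $7,126.8493

$7,126.85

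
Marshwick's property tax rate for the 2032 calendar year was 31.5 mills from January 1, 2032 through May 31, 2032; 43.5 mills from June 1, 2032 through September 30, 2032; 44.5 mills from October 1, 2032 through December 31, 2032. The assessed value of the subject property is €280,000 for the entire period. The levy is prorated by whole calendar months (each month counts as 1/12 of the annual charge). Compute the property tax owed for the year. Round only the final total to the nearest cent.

€10,850.00

January 1 – May 31, 2032: 5 months at 31.5 mills → €280,000 × 3.15% × 5/12 = €3,675.0000
June 1 – September 30, 2032: 4 months at 43.5 mills → €280,000 × 4.35% × 4/12 = €4,060.0000
October 1 – December 31, 2032: 3 months at 44.5 mills → €280,000 × 4.45% × 3/12 = €3,115.0000
Total = €10,850.0000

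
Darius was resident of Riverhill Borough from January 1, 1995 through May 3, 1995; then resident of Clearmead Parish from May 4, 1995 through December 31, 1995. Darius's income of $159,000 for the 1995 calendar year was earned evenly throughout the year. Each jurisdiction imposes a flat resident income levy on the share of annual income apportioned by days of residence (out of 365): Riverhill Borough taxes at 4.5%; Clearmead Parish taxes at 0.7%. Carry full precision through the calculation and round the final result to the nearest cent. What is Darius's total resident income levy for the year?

Riverhill Borough, January 1 – May 3, 1995: 123 days → $159,000 × 4.5% × 123/365 = $2,411.1370
Clearmead Parish, May 4 – December 31, 1995: 242 days → $159,000 × 0.7% × 242/365 = $737.9342
Total = $3,149.0712

$3,149.07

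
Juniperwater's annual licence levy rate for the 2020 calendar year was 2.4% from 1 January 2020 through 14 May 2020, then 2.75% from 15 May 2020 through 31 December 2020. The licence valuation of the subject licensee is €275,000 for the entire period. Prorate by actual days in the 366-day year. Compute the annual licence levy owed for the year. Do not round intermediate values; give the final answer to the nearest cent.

€7,207.48

1 January – 14 May 2020: 135 days at 2.4% → €275,000 × 2.4% × 135/366 = €2,434.4262
15 May – 31 December 2020: 231 days at 2.75% → €275,000 × 2.75% × 231/366 = €4,773.0533
Total = €7,207.4795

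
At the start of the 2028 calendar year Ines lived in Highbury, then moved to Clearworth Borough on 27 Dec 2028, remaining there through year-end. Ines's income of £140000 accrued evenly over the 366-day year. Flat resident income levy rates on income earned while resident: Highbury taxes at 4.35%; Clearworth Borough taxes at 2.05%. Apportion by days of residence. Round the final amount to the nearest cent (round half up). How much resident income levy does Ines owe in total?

Highbury, 1 Jan – 26 Dec 2028: 361 days → £140000 × 4.35% × 361/366 = £6006.8033
Clearworth Borough, 27 Dec – 31 Dec 2028: 5 days → £140000 × 2.05% × 5/366 = £39.2077
Total = £6046.0109

£6046.01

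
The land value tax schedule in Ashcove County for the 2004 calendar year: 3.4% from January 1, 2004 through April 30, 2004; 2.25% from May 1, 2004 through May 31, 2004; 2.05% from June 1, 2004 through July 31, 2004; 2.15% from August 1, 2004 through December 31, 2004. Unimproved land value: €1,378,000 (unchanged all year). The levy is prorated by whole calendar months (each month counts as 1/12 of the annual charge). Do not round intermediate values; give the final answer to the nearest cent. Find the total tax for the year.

January 1 – April 30, 2004: 4 months at 3.4% → €1,378,000 × 3.4% × 4/12 = €15,617.3333
May 1 – May 31, 2004: 1 month at 2.25% → €1,378,000 × 2.25% × 1/12 = €2,583.7500
June 1 – July 31, 2004: 2 months at 2.05% → €1,378,000 × 2.05% × 2/12 = €4,708.1667
August 1 – December 31, 2004: 5 months at 2.15% → €1,378,000 × 2.15% × 5/12 = €12,344.5833
Total = €35,253.8333

€35,253.83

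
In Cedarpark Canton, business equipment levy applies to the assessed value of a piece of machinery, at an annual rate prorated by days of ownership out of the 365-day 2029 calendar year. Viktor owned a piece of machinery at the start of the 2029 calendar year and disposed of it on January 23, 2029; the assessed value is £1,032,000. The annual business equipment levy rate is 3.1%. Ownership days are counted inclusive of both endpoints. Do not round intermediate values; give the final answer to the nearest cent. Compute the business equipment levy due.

Days held (January 1 – January 23, 2029): 23 out of 365
Tax = £1,032,000 × 3.1% × 23/365 = £2,015.9342

£2,015.93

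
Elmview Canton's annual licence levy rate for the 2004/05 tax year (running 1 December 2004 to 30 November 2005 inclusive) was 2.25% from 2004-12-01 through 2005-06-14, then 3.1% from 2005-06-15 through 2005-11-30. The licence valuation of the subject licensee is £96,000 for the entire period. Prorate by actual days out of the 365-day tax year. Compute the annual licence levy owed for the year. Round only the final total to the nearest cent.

2004-12-01 to 2005-06-14: 196 days at 2.25% → £96,000 × 2.25% × 196/365 = £1,159.8904
2005-06-15 to 2005-11-30: 169 days at 3.1% → £96,000 × 3.1% × 169/365 = £1,377.9288
Total = £2,537.8192

£2,537.82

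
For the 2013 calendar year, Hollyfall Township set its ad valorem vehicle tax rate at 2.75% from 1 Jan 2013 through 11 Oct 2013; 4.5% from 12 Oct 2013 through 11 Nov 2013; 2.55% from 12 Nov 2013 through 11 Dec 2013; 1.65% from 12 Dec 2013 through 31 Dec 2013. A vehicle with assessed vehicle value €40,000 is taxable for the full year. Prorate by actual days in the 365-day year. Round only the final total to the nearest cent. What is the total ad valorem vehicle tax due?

€1,128.77

1 Jan – 11 Oct 2013: 284 days at 2.75% → €40,000 × 2.75% × 284/365 = €855.8904
12 Oct – 11 Nov 2013: 31 days at 4.5% → €40,000 × 4.5% × 31/365 = €152.8767
12 Nov – 11 Dec 2013: 30 days at 2.55% → €40,000 × 2.55% × 30/365 = €83.8356
12 Dec – 31 Dec 2013: 20 days at 1.65% → €40,000 × 1.65% × 20/365 = €36.1644
Total = €1,128.7671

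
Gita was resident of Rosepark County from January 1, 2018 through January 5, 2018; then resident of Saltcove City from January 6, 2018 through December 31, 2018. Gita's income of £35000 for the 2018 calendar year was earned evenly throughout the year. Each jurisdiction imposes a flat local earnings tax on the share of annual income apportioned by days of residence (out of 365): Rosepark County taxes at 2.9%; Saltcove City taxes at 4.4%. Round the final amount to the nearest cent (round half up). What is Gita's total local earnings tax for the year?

Rosepark County, January 1 – January 5, 2018: 5 days → £35000 × 2.9% × 5/365 = £13.9041
Saltcove City, January 6 – December 31, 2018: 360 days → £35000 × 4.4% × 360/365 = £1518.9041
Total = £1532.8082

£1532.81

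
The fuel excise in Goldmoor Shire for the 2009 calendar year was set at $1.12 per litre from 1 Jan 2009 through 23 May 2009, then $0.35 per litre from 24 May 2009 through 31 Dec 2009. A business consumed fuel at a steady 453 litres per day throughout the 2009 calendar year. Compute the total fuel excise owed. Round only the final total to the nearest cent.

1 Jan – 23 May 2009: 143 days × 453 litres/day = 64,779 litres at $1.12/litre → $72,552.48
24 May – 31 Dec 2009: 222 days × 453 litres/day = 100,566 litres at $0.35/litre → $35,198.10

$107,750.58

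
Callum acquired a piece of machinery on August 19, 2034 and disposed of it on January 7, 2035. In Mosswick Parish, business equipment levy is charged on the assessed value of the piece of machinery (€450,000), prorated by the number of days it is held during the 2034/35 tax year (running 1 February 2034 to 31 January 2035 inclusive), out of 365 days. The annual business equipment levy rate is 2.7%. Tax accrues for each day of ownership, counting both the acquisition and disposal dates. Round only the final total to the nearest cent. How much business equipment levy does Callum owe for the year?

€4,726.85

Days held (August 19, 2034 – January 7, 2035): 142 out of 365
Tax = €450,000 × 2.7% × 142/365 = €4,726.8493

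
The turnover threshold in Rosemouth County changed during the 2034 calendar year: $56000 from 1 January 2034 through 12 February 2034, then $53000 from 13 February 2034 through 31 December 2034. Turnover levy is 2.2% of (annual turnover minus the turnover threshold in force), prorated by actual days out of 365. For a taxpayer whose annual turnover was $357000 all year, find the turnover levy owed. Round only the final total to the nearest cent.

1 January – 12 February 2034: 43 days, exemption $56000 → ($357000 − $56000) × 2.2% × 43/365 = $780.1260
13 February – 31 December 2034: 322 days, exemption $53000 → ($357000 − $53000) × 2.2% × 322/365 = $5900.0986
Total = $6680.2247

$6680.22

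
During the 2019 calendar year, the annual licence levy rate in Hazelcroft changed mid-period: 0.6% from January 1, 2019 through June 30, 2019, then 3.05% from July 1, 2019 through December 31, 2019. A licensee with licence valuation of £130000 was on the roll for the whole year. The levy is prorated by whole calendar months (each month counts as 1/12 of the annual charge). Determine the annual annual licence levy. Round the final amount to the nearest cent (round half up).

£2372.50

January 1 – June 30, 2019: 6 months at 0.6% → £130000 × 0.6% × 6/12 = £390.0000
July 1 – December 31, 2019: 6 months at 3.05% → £130000 × 3.05% × 6/12 = £1982.5000
Total = £2372.5000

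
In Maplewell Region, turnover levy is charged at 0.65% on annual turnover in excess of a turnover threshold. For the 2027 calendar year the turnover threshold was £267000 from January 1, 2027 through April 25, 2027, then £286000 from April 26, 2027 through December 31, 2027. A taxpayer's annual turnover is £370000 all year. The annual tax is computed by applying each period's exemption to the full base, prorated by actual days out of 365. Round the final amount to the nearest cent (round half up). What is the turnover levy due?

January 1 – April 25, 2027: 115 days, exemption £267000 → (£370000 − £267000) × 0.65% × 115/365 = £210.9384
April 26 – December 31, 2027: 250 days, exemption £286000 → (£370000 − £286000) × 0.65% × 250/365 = £373.9726
Total = £584.9110

£584.91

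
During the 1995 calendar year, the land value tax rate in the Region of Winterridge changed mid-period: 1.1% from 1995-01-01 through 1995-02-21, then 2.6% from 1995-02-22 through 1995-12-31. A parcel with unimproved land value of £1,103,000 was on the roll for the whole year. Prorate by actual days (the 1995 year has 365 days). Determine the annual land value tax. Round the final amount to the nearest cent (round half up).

£26,320.90

1995-01-01 to 1995-02-21: 52 days at 1.1% → £1,103,000 × 1.1% × 52/365 = £1,728.5370
1995-02-22 to 1995-12-31: 313 days at 2.6% → £1,103,000 × 2.6% × 313/365 = £24,592.3671
Total = £26,320.9041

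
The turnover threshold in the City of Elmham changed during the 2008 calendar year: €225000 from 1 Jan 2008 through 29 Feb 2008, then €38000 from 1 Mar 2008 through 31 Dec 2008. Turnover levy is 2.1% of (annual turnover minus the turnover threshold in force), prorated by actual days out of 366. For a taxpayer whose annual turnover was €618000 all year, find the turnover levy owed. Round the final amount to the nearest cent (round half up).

€11536.23

1 Jan – 29 Feb 2008: 60 days, exemption €225000 → (€618000 − €225000) × 2.1% × 60/366 = €1352.9508
1 Mar – 31 Dec 2008: 306 days, exemption €38000 → (€618000 − €38000) × 2.1% × 306/366 = €10183.2787
Total = €11536.2295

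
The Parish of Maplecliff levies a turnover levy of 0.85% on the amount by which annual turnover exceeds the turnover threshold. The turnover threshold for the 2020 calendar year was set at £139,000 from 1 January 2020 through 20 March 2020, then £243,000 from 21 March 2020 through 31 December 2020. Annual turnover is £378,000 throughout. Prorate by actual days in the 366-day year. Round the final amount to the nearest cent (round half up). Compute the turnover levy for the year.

1 January – 20 March 2020: 80 days, exemption £139,000 → (£378,000 − £139,000) × 0.85% × 80/366 = £444.0437
21 March – 31 December 2020: 286 days, exemption £243,000 → (£378,000 − £243,000) × 0.85% × 286/366 = £896.6803
Total = £1,340.7240

£1,340.72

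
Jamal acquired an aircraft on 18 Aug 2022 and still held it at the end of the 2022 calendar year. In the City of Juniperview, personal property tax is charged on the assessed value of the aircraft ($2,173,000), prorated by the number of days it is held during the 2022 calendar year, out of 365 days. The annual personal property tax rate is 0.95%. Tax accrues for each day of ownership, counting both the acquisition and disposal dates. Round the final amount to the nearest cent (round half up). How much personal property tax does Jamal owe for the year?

$7,691.82

Days held (18 Aug – 31 Dec 2022): 136 out of 365
Tax = $2,173,000 × 0.95% × 136/365 = $7,691.8247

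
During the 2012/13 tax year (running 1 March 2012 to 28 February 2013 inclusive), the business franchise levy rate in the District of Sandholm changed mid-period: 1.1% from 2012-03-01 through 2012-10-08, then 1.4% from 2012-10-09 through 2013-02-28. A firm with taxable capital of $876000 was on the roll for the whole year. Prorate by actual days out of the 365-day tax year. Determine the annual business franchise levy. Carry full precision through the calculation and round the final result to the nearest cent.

2012-03-01 to 2012-10-08: 222 days at 1.1% → $876000 × 1.1% × 222/365 = $5860.8000
2012-10-09 to 2013-02-28: 143 days at 1.4% → $876000 × 1.4% × 143/365 = $4804.8000
Total = $10665.6000

$10665.60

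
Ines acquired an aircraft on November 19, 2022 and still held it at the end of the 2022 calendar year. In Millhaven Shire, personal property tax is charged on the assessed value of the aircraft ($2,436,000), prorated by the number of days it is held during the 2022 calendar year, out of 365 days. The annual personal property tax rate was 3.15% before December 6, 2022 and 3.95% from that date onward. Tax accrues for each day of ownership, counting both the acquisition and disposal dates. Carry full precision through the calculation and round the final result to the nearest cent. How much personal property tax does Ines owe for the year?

$10,428.08

November 19 – December 5, 2022: 17 days at 3.15% → $2,436,000 × 3.15% × 17/365 = $3,573.9123
December 6 – December 31, 2022: 26 days at 3.95% → $2,436,000 × 3.95% × 26/365 = $6,854.1699
Total = $10,428.0822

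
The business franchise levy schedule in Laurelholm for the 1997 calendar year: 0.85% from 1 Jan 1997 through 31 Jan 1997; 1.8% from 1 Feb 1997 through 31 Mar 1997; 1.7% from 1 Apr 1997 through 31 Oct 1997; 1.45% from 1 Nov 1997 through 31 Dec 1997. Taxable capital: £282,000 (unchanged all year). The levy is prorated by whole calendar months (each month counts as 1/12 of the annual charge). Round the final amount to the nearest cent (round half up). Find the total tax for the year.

£4,523.75

1 Jan – 31 Jan 1997: 1 month at 0.85% → £282,000 × 0.85% × 1/12 = £199.7500
1 Feb – 31 Mar 1997: 2 months at 1.8% → £282,000 × 1.8% × 2/12 = £846.0000
1 Apr – 31 Oct 1997: 7 months at 1.7% → £282,000 × 1.7% × 7/12 = £2,796.5000
1 Nov – 31 Dec 1997: 2 months at 1.45% → £282,000 × 1.45% × 2/12 = £681.5000
Total = £4,523.7500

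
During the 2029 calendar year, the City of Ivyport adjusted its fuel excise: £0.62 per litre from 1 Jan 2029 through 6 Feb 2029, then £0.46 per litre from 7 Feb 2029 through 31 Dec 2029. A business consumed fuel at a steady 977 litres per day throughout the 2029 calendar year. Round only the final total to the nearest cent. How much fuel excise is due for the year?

£169,822.14

1 Jan – 6 Feb 2029: 37 days × 977 litres/day = 36,149 litres at £0.62/litre → £22,412.38
7 Feb – 31 Dec 2029: 328 days × 977 litres/day = 320,456 litres at £0.46/litre → £147,409.76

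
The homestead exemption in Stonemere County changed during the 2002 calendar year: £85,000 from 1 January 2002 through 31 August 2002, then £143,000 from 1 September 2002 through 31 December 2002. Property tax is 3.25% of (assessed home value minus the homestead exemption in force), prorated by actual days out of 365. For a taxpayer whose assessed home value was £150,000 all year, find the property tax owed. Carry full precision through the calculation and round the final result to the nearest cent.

£1,482.45

1 January – 31 August 2002: 243 days, exemption £85,000 → (£150,000 − £85,000) × 3.25% × 243/365 = £1,406.4041
1 September – 31 December 2002: 122 days, exemption £143,000 → (£150,000 − £143,000) × 3.25% × 122/365 = £76.0411
Total = £1,482.4452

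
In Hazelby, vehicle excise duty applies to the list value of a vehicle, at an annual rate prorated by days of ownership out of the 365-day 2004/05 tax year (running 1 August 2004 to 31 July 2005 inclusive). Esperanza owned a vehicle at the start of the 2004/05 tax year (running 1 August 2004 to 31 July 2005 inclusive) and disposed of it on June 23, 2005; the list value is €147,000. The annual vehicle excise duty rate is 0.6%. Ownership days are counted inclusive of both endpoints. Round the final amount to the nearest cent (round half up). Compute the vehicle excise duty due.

Days held (August 1, 2004 – June 23, 2005): 327 out of 365
Tax = €147,000 × 0.6% × 327/365 = €790.1753

€790.18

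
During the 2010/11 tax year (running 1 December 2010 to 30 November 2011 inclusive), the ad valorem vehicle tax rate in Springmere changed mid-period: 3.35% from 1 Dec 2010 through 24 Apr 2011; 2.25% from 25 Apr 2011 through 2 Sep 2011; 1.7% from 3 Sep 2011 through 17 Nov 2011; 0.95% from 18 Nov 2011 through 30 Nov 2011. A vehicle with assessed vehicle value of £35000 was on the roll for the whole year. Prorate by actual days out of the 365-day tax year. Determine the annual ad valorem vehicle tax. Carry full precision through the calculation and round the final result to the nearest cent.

1 Dec 2010 – 24 Apr 2011: 145 days at 3.35% → £35000 × 3.35% × 145/365 = £465.7877
25 Apr – 2 Sep 2011: 131 days at 2.25% → £35000 × 2.25% × 131/365 = £282.6370
3 Sep – 17 Nov 2011: 76 days at 1.7% → £35000 × 1.7% × 76/365 = £123.8904
18 Nov – 30 Nov 2011: 13 days at 0.95% → £35000 × 0.95% × 13/365 = £11.8425
Total = £884.1575

£884.16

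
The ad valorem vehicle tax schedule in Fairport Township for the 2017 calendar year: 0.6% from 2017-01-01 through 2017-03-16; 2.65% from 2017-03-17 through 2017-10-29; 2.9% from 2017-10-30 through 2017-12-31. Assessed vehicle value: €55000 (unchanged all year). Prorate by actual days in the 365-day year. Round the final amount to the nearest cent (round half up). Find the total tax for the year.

€1249.55

2017-01-01 to 2017-03-16: 75 days at 0.6% → €55000 × 0.6% × 75/365 = €67.8082
2017-03-17 to 2017-10-29: 227 days at 2.65% → €55000 × 2.65% × 227/365 = €906.4452
2017-10-30 to 2017-12-31: 63 days at 2.9% → €55000 × 2.9% × 63/365 = €275.3014
Total = €1249.5548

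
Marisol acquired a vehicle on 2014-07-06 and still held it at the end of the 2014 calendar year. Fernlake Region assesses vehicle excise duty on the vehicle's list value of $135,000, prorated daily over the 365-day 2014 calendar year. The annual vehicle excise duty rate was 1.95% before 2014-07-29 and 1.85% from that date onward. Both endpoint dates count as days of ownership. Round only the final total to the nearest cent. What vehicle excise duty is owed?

2014-07-06 to 2014-07-28: 23 days at 1.95% → $135,000 × 1.95% × 23/365 = $165.8836
2014-07-29 to 2014-12-31: 156 days at 1.85% → $135,000 × 1.85% × 156/365 = $1,067.4247
Total = $1,233.3082

$1,233.31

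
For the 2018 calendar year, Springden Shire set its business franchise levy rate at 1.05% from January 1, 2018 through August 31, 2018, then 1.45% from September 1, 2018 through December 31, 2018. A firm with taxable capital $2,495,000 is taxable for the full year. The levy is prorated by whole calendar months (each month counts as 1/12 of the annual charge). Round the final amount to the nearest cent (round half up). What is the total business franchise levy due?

January 1 – August 31, 2018: 8 months at 1.05% → $2,495,000 × 1.05% × 8/12 = $17,465.0000
September 1 – December 31, 2018: 4 months at 1.45% → $2,495,000 × 1.45% × 4/12 = $12,059.1667
Total = $29,524.1667

$29,524.17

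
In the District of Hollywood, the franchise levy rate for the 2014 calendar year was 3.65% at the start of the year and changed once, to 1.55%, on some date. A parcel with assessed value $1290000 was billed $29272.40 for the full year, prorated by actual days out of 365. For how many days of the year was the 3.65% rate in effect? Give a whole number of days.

Let d = days at the first rate; then 365 − d days at the second rate.
$1290000 × [3.65%·d + 1.55%·(365−d)] / 365 = $29272.40
Solving gives d = 125, so the new rate took effect on 6 May 2014.

125 days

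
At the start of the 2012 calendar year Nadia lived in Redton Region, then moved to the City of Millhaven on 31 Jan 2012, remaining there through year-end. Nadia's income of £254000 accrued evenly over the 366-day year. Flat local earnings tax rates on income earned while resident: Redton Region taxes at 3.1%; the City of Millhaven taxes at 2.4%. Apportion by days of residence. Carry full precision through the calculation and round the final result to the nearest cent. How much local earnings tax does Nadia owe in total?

£6241.74

Redton Region, 1 Jan – 30 Jan 2012: 30 days → £254000 × 3.1% × 30/366 = £645.4098
The City of Millhaven, 31 Jan – 31 Dec 2012: 336 days → £254000 × 2.4% × 336/366 = £5596.3279
Total = £6241.7377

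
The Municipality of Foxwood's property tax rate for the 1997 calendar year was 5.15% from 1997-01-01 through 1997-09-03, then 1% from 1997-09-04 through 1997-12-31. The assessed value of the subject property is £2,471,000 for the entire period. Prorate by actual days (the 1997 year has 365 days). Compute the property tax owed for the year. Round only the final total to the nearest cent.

1997-01-01 to 1997-09-03: 246 days at 5.15% → £2,471,000 × 5.15% × 246/365 = £85,767.3945
1997-09-04 to 1997-12-31: 119 days at 1% → £2,471,000 × 1% × 119/365 = £8,056.1370
Total = £93,823.5315

£93,823.53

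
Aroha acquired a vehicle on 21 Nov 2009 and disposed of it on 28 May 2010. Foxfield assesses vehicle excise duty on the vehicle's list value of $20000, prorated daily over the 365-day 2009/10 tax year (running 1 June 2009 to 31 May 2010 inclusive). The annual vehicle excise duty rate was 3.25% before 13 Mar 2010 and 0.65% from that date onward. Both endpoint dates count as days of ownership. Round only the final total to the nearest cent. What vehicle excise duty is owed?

21 Nov 2009 – 12 Mar 2010: 112 days at 3.25% → $20000 × 3.25% × 112/365 = $199.4521
13 Mar – 28 May 2010: 77 days at 0.65% → $20000 × 0.65% × 77/365 = $27.4247
Total = $226.8767

$226.88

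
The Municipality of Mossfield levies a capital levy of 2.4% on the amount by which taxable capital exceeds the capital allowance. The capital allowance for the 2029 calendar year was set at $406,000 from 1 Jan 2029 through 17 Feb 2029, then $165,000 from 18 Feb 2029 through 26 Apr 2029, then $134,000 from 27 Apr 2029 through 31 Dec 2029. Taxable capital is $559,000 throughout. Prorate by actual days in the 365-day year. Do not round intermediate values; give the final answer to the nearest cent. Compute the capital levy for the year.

$9,202.92

1 Jan – 17 Feb 2029: 48 days, exemption $406,000 → ($559,000 − $406,000) × 2.4% × 48/365 = $482.8932
18 Feb – 26 Apr 2029: 68 days, exemption $165,000 → ($559,000 − $165,000) × 2.4% × 68/365 = $1,761.6658
27 Apr – 31 Dec 2029: 249 days, exemption $134,000 → ($559,000 − $134,000) × 2.4% × 249/365 = $6,958.3562
Total = $9,202.9151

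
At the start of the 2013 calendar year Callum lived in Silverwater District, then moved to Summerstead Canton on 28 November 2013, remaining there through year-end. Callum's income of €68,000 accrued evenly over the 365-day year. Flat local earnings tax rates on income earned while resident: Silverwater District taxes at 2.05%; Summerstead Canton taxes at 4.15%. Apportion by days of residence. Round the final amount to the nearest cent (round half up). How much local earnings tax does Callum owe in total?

€1,527.02

Silverwater District, 1 January – 27 November 2013: 331 days → €68,000 × 2.05% × 331/365 = €1,264.1479
Summerstead Canton, 28 November – 31 December 2013: 34 days → €68,000 × 4.15% × 34/365 = €262.8712
Total = €1,527.0192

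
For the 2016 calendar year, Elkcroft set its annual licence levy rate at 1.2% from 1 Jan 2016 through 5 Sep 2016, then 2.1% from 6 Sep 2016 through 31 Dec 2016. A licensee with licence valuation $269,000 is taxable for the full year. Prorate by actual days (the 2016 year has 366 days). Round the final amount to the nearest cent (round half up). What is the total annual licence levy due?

1 Jan – 5 Sep 2016: 249 days at 1.2% → $269,000 × 1.2% × 249/366 = $2,196.0984
6 Sep – 31 Dec 2016: 117 days at 2.1% → $269,000 × 2.1% × 117/366 = $1,805.8279
Total = $4,001.9262

$4,001.93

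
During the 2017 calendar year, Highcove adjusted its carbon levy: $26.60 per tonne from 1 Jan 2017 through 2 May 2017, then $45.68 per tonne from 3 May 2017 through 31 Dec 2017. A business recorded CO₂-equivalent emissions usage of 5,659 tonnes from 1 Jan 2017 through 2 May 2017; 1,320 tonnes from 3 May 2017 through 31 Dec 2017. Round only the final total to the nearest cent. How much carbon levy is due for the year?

$210,827.00

1 Jan – 2 May 2017: 5,659 tonnes at $26.60/tonne → $150,529.40
3 May – 31 Dec 2017: 1,320 tonnes at $45.68/tonne → $60,297.60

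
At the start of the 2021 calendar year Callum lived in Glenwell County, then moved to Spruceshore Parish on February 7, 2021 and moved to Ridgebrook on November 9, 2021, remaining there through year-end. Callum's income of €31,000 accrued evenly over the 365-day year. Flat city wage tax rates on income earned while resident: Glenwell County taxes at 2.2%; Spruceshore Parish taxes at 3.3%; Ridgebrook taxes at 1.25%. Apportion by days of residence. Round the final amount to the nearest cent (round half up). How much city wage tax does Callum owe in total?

Glenwell County, January 1 – February 6, 2021: 37 days → €31,000 × 2.2% × 37/365 = €69.1342
Spruceshore Parish, February 7 – November 8, 2021: 275 days → €31,000 × 3.3% × 275/365 = €770.7534
Ridgebrook, November 9 – December 31, 2021: 53 days → €31,000 × 1.25% × 53/365 = €56.2671
Total = €896.1548

€896.15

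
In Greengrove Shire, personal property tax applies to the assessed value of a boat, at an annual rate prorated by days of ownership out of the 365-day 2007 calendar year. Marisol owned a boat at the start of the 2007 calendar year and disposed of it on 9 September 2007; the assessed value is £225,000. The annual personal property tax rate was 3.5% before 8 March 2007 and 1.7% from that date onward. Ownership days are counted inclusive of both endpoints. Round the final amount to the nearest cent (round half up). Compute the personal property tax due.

1 January – 7 March 2007: 66 days at 3.5% → £225,000 × 3.5% × 66/365 = £1,423.9726
8 March – 9 September 2007: 186 days at 1.7% → £225,000 × 1.7% × 186/365 = £1,949.1781
Total = £3,373.1507

£3,373.15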